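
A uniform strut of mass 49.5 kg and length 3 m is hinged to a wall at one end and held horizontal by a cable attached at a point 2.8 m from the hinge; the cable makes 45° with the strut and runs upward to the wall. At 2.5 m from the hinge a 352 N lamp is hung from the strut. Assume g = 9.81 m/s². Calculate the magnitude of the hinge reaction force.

Take torques about the hinge: T sin 45° · 2.8 = 49.5×9.81×1.5 + 352×2.5 = 1608.4 N·m.
So T = 1608.4 / (0.7071 × 2.8) = 812.36 N.
ΣF_x = 0: H_x = T cos 45° = 574.43 N.
ΣF_y = 0: H_y = (49.5×9.81 + 352) − T sin 45° = 837.6 − 574.43 = 263.17 N.
|H| = √(H_x² + H_y²) = √((574.43)² + (263.17)²) = 631.84 N.

|H| ≈ 632 N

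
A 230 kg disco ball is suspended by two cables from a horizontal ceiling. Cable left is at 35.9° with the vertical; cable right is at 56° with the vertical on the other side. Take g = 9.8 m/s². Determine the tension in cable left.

T_left ≈ 1870 N

Angles from the horizontal: cable left is 90° − 35.9° = 54.1°, cable right is 90° − 56° = 34°.
Weight W = 230 × 9.8 = 2254 N acts straight down.
Horizontal: T_left cos 54.1° = T_right cos 34°  →  T_right = 0.7073 T_left.
Vertical: T_left sin 54.1° + T_right sin 34° = 2254.
Substituting the horizontal relation into the vertical equation gives 1.206 T_left = 2254, so T_left = 1870 N.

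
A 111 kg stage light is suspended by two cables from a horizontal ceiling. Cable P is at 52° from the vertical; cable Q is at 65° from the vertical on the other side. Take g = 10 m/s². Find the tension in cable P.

Angles from the horizontal: cable P is 90° − 52° = 38°, cable Q is 90° − 65° = 25°.
Weight W = 111 × 10 = 1110 N acts straight down.
Horizontal: T_P cos 38° = T_Q cos 25°  →  T_Q = 0.8695 T_P.
Vertical: T_P sin 38° + T_Q sin 25° = 1110.
Substituting the horizontal relation into the vertical equation gives 0.9831 T_P = 1110, so T_P = 1129 N.

T_P ≈ 1130 N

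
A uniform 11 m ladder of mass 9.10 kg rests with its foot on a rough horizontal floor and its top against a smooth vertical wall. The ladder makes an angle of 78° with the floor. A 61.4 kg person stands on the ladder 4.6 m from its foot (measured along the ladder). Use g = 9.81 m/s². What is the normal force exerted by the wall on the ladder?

Torques about the foot: N_wall · 11 sin 78° = 9.10×9.81×5.5 cos 78° + 61.4×9.81×4.6 cos 78° → N_wall = 63.027 N.

N_wall ≈ 63 N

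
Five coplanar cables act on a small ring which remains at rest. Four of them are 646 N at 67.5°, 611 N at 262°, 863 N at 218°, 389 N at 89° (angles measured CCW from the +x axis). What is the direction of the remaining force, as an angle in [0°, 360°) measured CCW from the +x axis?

θ ≈ 16.4°

Sum the known components: ΣF_x = -511.1 N, ΣF_y = -150.6 N.
For equilibrium the remaining force must supply (−ΣF_x, −ΣF_y) = (511.1, 150.6) N.
Magnitude = √((511.1)² + (150.6)²) = 532.8 N; direction = atan2(150.6, 511.1) = 16.4°.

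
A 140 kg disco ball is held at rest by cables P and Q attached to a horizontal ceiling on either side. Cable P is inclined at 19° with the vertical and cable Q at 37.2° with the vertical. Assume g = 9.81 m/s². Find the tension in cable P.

Angles from the horizontal: cable P is 90° − 19° = 71°, cable Q is 90° − 37.2° = 52.8°.
Weight W = 140 × 9.81 = 1373 N acts straight down.
Horizontal: T_P cos 71° = T_Q cos 52.8°  →  T_Q = 0.5385 T_P.
Vertical: T_P sin 71° + T_Q sin 52.8° = 1373.
Substituting the horizontal relation into the vertical equation gives 1.374 T_P = 1373, so T_P = 999.2 N.

T_P ≈ 999 N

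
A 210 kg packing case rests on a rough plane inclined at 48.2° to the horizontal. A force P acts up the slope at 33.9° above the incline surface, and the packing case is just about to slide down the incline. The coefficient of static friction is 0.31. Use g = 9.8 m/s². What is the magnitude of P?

P ≈ 1690 N

On the verge of sliding down the incline, friction equals μN and acts up the slope.
Perpendicular: N + P sin 33.9° = W cos 48.2° = 1372 N.
Along incline: P cos 33.9° + μN = W sin 48.2° with W sin 48.2° = 1534 N.
Solving the pair for P and N: P = 1688 N, N = 430.5 N (and f = μN = 133.4 N).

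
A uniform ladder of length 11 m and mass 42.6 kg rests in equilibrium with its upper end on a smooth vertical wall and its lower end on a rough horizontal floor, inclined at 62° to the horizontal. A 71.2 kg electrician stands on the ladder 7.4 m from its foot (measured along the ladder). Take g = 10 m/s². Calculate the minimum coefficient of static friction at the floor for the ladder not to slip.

ΣF_y = 0: N_floor = 42.6×10 + 71.2×10 = 1138 N.
Torques about the foot: N_wall · 11 sin 62° = 42.6×10×5.5 cos 62° + 71.2×10×7.4 cos 62° → N_wall = 367.93 N.
ΣF_x = 0: f_floor = N_wall = 367.93 N.
μ_min = f_floor / N_floor = 367.93 / 1138 = 0.3233.

μ_min ≈ 0.323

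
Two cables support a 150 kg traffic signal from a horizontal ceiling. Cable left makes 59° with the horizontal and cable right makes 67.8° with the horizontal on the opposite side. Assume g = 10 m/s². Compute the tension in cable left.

Weight W = 150 × 10 = 1500 N acts straight down.
Horizontal: T_left cos 59° = T_right cos 67.8°  →  T_right = 1.363 T_left.
Vertical: T_left sin 59° + T_right sin 67.8° = 1500.
Substituting the horizontal relation into the vertical equation gives 2.119 T_left = 1500, so T_left = 707.8 N.

T_left ≈ 708 N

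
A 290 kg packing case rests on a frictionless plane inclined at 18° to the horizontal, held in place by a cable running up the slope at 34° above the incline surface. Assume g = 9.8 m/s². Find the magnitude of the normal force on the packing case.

N ≈ 2110 N

Take axes along and perpendicular to the incline. Weight components: W sin 18° = 878.2 N down-slope, W cos 18° = 2703 N into the surface.
Along incline: T cos 34° = W sin 18° → T = 1059 N.
Perpendicular: N = W cos 18° − T sin 34° = 2111 N.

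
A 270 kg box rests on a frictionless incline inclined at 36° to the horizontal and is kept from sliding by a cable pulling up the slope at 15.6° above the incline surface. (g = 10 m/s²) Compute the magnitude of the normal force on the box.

N ≈ 1740 N

Take axes along and perpendicular to the incline. Weight components: W sin 36° = 1587 N down-slope, W cos 36° = 2184 N into the surface.
Along incline: T cos 15.6° = W sin 36° → T = 1648 N.
Perpendicular: N = W cos 36° − T sin 15.6° = 1741 N.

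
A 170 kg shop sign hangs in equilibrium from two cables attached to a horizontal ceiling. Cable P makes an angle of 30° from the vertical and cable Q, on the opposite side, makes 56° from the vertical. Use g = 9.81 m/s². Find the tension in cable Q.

T_Q ≈ 836 N

Angles from the horizontal: cable P is 90° − 30° = 60°, cable Q is 90° − 56° = 34°.
Weight W = 170 × 9.81 = 1668 N acts straight down.
Horizontal: T_P cos 60° = T_Q cos 34°  →  T_P = 1.658 T_Q.
Vertical: T_P sin 60° + T_Q sin 34° = 1668.
Substituting the horizontal relation into the vertical equation gives 1.995 T_Q = 1668, so T_Q = 835.9 N.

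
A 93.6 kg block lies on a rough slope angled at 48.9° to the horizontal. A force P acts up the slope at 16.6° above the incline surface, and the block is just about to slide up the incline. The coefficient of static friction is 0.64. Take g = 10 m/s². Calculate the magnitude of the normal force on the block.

N ≈ 340 N

On the verge of sliding up the incline, friction equals μN and acts down the slope.
Perpendicular: N + P sin 16.6° = W cos 48.9° = 615.3 N.
Along incline: P cos 16.6° = W sin 48.9° + μN  with W sin 48.9° = 705.3 N.
Solving the pair for P and N: P = 963.2 N, N = 340.1 N (and f = μN = 217.7 N).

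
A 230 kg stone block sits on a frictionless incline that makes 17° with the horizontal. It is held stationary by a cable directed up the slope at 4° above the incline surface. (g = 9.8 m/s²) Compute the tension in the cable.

T ≈ 661 N

Take axes along and perpendicular to the incline. Weight components: W sin 17° = 659 N down-slope, W cos 17° = 2156 N into the surface.
Along incline: T cos 4° = W sin 17° → T = 660.6 N.
Perpendicular: N = W cos 17° − T sin 4° = 2109 N.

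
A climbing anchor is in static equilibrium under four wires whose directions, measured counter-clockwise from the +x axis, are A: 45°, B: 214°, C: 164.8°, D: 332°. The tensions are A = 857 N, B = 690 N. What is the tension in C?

Resolve: ΣF_x = 857 cos 45° + 690 cos 214° + T_C cos 164.8° + T_D cos 332° = 0.
        ΣF_y = 857 sin 45° + 690 sin 214° + T_C sin 164.8° + T_D sin 332° = 0.
The known terms sum to (33.95, 220.1) N, so -0.9650 T_C + 0.8829 T_D = -33.95 and 0.2622 T_C − 0.4695 T_D = -220.1.
Solving simultaneously: T_C = 949.3 N, T_D = 999.1 N.

T_C ≈ 949 N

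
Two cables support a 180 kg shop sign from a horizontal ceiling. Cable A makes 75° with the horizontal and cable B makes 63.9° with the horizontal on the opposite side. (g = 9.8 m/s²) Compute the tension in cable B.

Weight W = 180 × 9.8 = 1764 N acts straight down.
Horizontal: T_A cos 75° = T_B cos 63.9°  →  T_A = 1.7 T_B.
Vertical: T_A sin 75° + T_B sin 63.9° = 1764.
Substituting the horizontal relation into the vertical equation gives 2.54 T_B = 1764, so T_B = 694.5 N.

T_B ≈ 695 N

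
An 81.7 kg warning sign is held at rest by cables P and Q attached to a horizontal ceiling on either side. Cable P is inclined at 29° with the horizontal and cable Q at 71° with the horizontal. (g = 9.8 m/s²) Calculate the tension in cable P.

Weight W = 81.7 × 9.8 = 800.7 N acts straight down.
Horizontal: T_P cos 29° = T_Q cos 71°  →  T_Q = 2.686 T_P.
Vertical: T_P sin 29° + T_Q sin 71° = 800.7.
Substituting the horizontal relation into the vertical equation gives 3.025 T_P = 800.7, so T_P = 264.7 N.

T_P ≈ 265 N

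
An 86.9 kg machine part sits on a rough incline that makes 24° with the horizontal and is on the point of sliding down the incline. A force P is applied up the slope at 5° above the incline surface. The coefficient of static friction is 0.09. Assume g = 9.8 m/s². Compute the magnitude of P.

On the verge of sliding down the incline, friction equals μN and acts up the slope.
Perpendicular: N + P sin 5° = W cos 24° = 778 N.
Along incline: P cos 5° + μN = W sin 24° with W sin 24° = 346.4 N.
Solving the pair for P and N: P = 279.6 N, N = 753.6 N (and f = μN = 67.83 N).

P ≈ 280 N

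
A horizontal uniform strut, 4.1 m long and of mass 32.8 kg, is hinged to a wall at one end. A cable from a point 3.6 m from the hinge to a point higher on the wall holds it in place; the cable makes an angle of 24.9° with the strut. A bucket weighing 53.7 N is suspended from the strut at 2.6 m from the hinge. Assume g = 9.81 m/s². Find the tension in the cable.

Take torques about the hinge: T sin 24.9° · 3.6 = 32.8×9.81×2.05 + 53.7×2.6 = 799.24 N·m.
So T = 799.24 / (0.4210 × 3.6) = 527.3 N.

T ≈ 527 N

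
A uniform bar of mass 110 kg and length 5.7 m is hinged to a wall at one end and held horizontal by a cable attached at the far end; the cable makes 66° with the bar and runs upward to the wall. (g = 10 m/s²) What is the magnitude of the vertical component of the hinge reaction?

|H_y| ≈ 550 N

Take torques about the hinge: T sin 66° · 5.7 = 110×10×2.85 = 3135 N·m.
So T = 3135 / (0.9135 × 5.7) = 602.05 N.
ΣF_y = 0: H_y = (110×10) − T sin 66° = 1100 − 550 = 550 N.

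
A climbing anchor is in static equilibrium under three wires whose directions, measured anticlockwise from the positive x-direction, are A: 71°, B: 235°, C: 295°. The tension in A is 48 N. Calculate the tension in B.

Resolve: ΣF_x = 48 cos 71° + T_B cos 235° + T_C cos 295° = 0.
        ΣF_y = 48 sin 71° + T_B sin 235° + T_C sin 295° = 0.
The known terms sum to (15.63, 45.38) N, so -0.5736 T_B + 0.4226 T_C = -15.63 and -0.8192 T_B − 0.9063 T_C = -45.38.
Solving simultaneously: T_B = 38.50 N, T_C = 15.28 N.

T_B ≈ 38.5 N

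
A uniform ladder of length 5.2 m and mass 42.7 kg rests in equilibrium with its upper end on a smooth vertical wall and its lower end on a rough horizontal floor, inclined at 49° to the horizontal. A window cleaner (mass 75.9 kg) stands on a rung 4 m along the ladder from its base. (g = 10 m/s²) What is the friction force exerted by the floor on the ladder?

Torques about the foot: N_wall · 5.2 sin 49° = 42.7×10×2.6 cos 49° + 75.9×10×4 cos 49° → N_wall = 693.12 N.
ΣF_x = 0: f_floor = N_wall = 693.12 N.

f ≈ 693 N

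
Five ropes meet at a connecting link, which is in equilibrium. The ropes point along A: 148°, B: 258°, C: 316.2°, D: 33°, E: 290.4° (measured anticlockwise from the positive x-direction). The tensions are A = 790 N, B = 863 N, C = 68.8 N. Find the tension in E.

Resolve: ΣF_x = 790 cos 148° + 863 cos 258° + 68.8 cos 316.2° + T_D cos 33° + T_E cos 290.4° = 0.
        ΣF_y = 790 sin 148° + 863 sin 258° + 68.8 sin 316.2° + T_D sin 33° + T_E sin 290.4° = 0.
The known terms sum to (-799.7, -473.1) N, so 0.8387 T_D + 0.3486 T_E = 799.7 and 0.5446 T_D − 0.9373 T_E = 473.1.
Solving simultaneously: T_D = 937.1 N, T_E = 39.72 N.

T_E ≈ 39.7 N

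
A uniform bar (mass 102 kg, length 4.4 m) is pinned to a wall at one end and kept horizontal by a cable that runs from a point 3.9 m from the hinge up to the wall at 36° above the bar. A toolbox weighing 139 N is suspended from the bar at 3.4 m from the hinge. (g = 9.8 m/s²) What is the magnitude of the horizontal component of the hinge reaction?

Take torques about the hinge: T sin 36° · 3.9 = 102×9.8×2.2 + 139×3.4 = 2671.7 N·m.
So T = 2671.7 / (0.5878 × 3.9) = 1165.5 N.
ΣF_x = 0: H_x = T cos 36° = 942.9 N.

H_x ≈ 943 N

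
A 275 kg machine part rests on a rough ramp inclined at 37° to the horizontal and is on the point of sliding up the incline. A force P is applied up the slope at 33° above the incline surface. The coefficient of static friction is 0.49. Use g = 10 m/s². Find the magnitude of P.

On the verge of sliding up the incline, friction equals μN and acts down the slope.
Perpendicular: N + P sin 33° = W cos 37° = 2196 N.
Along incline: P cos 33° = W sin 37° + μN  with W sin 37° = 1655 N.
Solving the pair for P and N: P = 2470 N, N = 850.8 N (and f = μN = 416.9 N).

P ≈ 2470 N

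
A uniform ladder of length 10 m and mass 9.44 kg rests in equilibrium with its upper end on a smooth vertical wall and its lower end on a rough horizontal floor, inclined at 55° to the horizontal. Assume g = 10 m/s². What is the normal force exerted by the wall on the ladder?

N_wall ≈ 33 N

Torques about the foot: N_wall · 10 sin 55° = 9.44×10×5 cos 55° → N_wall = 33.05 N.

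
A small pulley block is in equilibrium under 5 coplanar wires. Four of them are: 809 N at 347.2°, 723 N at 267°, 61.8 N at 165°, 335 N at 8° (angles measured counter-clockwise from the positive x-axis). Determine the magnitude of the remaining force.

F ≈ 1320 N

Sum the known components: ΣF_x = 1023 N, ΣF_y = -838.6 N.
For equilibrium the remaining force must supply (−ΣF_x, −ΣF_y) = (-1023, 838.6) N.
Magnitude = √((-1023)² + (838.6)²) = 1323 N; direction = atan2(838.6, -1023) = 140.7°.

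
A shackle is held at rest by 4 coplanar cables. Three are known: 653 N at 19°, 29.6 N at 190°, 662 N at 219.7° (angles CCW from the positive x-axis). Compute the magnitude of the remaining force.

Sum the known components: ΣF_x = 78.93 N, ΣF_y = -215.4 N.
For equilibrium the remaining force must supply (−ΣF_x, −ΣF_y) = (-78.93, 215.4) N.
Magnitude = √((-78.93)² + (215.4)²) = 229.4 N; direction = atan2(215.4, -78.93) = 110.1°.

F ≈ 229 N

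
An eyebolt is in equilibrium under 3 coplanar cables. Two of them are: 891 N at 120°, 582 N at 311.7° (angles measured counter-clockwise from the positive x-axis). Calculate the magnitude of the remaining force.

F ≈ 342 N

Sum the known components: ΣF_x = -58.34 N, ΣF_y = 337.1 N.
For equilibrium the remaining force must supply (−ΣF_x, −ΣF_y) = (58.34, -337.1) N.
Magnitude = √((58.34)² + (-337.1)²) = 342.1 N; direction = atan2(-337.1, 58.34) = 279.8°.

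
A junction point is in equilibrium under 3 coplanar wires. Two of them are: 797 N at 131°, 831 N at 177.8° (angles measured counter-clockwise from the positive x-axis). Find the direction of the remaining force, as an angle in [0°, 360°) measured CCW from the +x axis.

Sum the known components: ΣF_x = -1353 N, ΣF_y = 633.4 N.
For equilibrium the remaining force must supply (−ΣF_x, −ΣF_y) = (1353, -633.4) N.
Magnitude = √((1353)² + (-633.4)²) = 1494 N; direction = atan2(-633.4, 1353) = 334.9°.

θ ≈ 335°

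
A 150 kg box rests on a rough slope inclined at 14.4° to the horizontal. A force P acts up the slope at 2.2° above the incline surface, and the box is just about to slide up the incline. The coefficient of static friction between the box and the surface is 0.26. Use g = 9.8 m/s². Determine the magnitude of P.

P ≈ 729 N

On the verge of sliding up the incline, friction equals μN and acts down the slope.
Perpendicular: N + P sin 2.2° = W cos 14.4° = 1424 N.
Along incline: P cos 2.2° = W sin 14.4° + μN  with W sin 14.4° = 365.6 N.
Solving the pair for P and N: P = 729 N, N = 1396 N (and f = μN = 362.9 N).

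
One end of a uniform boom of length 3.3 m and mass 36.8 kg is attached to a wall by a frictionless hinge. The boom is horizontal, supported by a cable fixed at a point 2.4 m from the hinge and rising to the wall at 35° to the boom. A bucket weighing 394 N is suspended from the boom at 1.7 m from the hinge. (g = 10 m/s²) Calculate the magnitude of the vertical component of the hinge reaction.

Take torques about the hinge: T sin 35° · 2.4 = 36.8×10×1.65 + 394×1.7 = 1277 N·m.
So T = 1277 / (0.5736 × 2.4) = 927.66 N.
ΣF_y = 0: H_y = (36.8×10 + 394) − T sin 35° = 762 − 532.08 = 229.92 N.

|H_y| ≈ 230 N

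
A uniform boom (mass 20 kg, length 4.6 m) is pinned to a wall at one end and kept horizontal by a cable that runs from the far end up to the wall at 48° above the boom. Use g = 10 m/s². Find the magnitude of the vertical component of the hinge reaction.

|H_y| ≈ 100 N

Take torques about the hinge: T sin 48° · 4.6 = 20×10×2.3 = 460 N·m.
So T = 460 / (0.7431 × 4.6) = 134.56 N.
ΣF_y = 0: H_y = (20×10) − T sin 48° = 200 − 100 = 100 N.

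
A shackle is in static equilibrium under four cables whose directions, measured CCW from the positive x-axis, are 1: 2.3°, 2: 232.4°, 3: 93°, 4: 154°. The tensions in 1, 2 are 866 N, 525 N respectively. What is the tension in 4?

T_4 ≈ 599 N

Resolve: ΣF_x = 866 cos 2.3° + 525 cos 232.4° + T_3 cos 93° + T_4 cos 154° = 0.
        ΣF_y = 866 sin 2.3° + 525 sin 232.4° + T_3 sin 93° + T_4 sin 154° = 0.
The known terms sum to (545, -381.2) N, so -0.0523 T_3 − 0.8988 T_4 = -545 and 0.9986 T_3 + 0.4384 T_4 = 381.2.
Solving simultaneously: T_3 = 118.6 N, T_4 = 599.4 N.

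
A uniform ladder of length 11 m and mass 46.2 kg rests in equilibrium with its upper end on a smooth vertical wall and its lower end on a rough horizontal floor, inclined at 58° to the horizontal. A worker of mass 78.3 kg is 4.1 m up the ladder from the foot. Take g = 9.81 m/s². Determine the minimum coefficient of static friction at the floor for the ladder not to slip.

ΣF_y = 0: N_floor = 46.2×9.81 + 78.3×9.81 = 1221.3 N.
Torques about the foot: N_wall · 11 sin 58° = 46.2×9.81×5.5 cos 58° + 78.3×9.81×4.1 cos 58° → N_wall = 320.5 N.
ΣF_x = 0: f_floor = N_wall = 320.5 N.
μ_min = f_floor / N_floor = 320.5 / 1221.3 = 0.2624.

μ_min ≈ 0.262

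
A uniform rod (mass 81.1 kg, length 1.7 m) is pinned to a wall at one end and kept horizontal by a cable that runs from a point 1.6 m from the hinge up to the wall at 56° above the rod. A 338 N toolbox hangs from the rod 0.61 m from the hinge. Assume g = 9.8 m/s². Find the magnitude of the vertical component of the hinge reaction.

|H_y| ≈ 582 N

Take torques about the hinge: T sin 56° · 1.6 = 81.1×9.8×0.85 + 338×0.61 = 881.74 N·m.
So T = 881.74 / (0.8290 × 1.6) = 664.73 N.
ΣF_y = 0: H_y = (81.1×9.8 + 338) − T sin 56° = 1132.8 − 551.09 = 581.69 N.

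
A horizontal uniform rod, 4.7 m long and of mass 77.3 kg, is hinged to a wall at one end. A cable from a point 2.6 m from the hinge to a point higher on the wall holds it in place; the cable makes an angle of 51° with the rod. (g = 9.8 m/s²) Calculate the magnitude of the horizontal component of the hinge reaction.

H_x ≈ 554 N

Take torques about the hinge: T sin 51° · 2.6 = 77.3×9.8×2.35 = 1780.2 N·m.
So T = 1780.2 / (0.7771 × 2.6) = 881.04 N.
ΣF_x = 0: H_x = T cos 51° = 554.46 N.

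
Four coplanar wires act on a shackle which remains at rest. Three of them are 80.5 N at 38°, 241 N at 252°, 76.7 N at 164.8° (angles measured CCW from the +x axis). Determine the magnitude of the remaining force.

Sum the known components: ΣF_x = -85.05 N, ΣF_y = -159.5 N.
For equilibrium the remaining force must supply (−ΣF_x, −ΣF_y) = (85.05, 159.5) N.
Magnitude = √((85.05)² + (159.5)²) = 180.8 N; direction = atan2(159.5, 85.05) = 61.9°.

F ≈ 181 N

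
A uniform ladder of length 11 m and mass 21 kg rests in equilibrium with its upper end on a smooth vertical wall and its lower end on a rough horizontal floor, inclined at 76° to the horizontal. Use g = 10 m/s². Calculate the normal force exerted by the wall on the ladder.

Torques about the foot: N_wall · 11 sin 76° = 21×10×5.5 cos 76° → N_wall = 26.179 N.

N_wall ≈ 26.2 N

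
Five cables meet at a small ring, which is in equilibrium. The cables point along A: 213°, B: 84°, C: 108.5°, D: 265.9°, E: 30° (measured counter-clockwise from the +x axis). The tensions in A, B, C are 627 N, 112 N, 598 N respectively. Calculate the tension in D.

T_D ≈ 777 N

Resolve: ΣF_x = 627 cos 213° + 112 cos 84° + 598 cos 108.5° + T_D cos 265.9° + T_E cos 30° = 0.
        ΣF_y = 627 sin 213° + 112 sin 84° + 598 sin 108.5° + T_D sin 265.9° + T_E sin 30° = 0.
The known terms sum to (-703.9, 337) N, so -0.0715 T_D + 0.8660 T_E = 703.9 and -0.9974 T_D + 0.5000 T_E = -337.
Solving simultaneously: T_D = 777.5 N, T_E = 877 N.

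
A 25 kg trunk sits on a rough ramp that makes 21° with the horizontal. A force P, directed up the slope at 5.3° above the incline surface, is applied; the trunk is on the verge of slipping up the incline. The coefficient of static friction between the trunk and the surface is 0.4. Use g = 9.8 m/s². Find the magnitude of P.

On the verge of sliding up the incline, friction equals μN and acts down the slope.
Perpendicular: N + P sin 5.3° = W cos 21° = 228.7 N.
Along incline: P cos 5.3° = W sin 21° + μN  with W sin 21° = 87.8 N.
Solving the pair for P and N: P = 173.6 N, N = 212.7 N (and f = μN = 85.08 N).

P ≈ 174 N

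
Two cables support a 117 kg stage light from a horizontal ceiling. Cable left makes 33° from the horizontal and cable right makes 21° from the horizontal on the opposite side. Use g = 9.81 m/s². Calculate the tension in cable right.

Weight W = 117 × 9.81 = 1148 N acts straight down.
Horizontal: T_left cos 33° = T_right cos 21°  →  T_left = 1.113 T_right.
Vertical: T_left sin 33° + T_right sin 21° = 1148.
Substituting the horizontal relation into the vertical equation gives 0.9646 T_right = 1148, so T_right = 1190 N.

T_right ≈ 1190 N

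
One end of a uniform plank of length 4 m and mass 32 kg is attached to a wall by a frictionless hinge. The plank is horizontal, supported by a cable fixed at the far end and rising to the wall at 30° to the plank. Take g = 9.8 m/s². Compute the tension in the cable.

T ≈ 314 N

Take torques about the hinge: T sin 30° · 4 = 32×9.8×2 = 627.2 N·m.
So T = 627.2 / (0.5000 × 4) = 313.6 N.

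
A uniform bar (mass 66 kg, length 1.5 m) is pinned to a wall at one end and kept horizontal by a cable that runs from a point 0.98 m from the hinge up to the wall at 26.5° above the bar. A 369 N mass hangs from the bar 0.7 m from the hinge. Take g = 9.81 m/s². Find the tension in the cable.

T ≈ 1700 N

Take torques about the hinge: T sin 26.5° · 0.98 = 66×9.81×0.75 + 369×0.7 = 743.89 N·m.
So T = 743.89 / (0.4462 × 0.98) = 1701.2 N.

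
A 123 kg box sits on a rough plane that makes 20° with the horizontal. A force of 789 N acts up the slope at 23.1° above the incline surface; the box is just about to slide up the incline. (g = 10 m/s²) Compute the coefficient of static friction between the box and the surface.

μ ≈ 0.360

On the verge of sliding up the incline, friction is at its maximum μN and acts down the slope.
Perpendicular to incline: N = W cos 20° − P sin 23.1° = 1156 − 309.6 = 846.3 N.
Along incline: P cos 23.1° − μN = W sin 20° → μ = −(W sin 20° − P cos 23.1°) / N = 0.3605.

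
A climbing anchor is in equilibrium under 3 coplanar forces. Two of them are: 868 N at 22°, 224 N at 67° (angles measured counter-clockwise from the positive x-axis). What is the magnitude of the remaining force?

Sum the known components: ΣF_x = 892.3 N, ΣF_y = 531.4 N.
For equilibrium the remaining force must supply (−ΣF_x, −ΣF_y) = (-892.3, -531.4) N.
Magnitude = √((-892.3)² + (-531.4)²) = 1039 N; direction = atan2(-531.4, -892.3) = 210.8°.

F ≈ 1040 N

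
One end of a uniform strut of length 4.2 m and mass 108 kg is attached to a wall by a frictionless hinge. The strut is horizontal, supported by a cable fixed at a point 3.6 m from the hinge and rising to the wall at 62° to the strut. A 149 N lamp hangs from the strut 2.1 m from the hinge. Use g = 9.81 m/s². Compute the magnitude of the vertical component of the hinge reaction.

|H_y| ≈ 504 N

Take torques about the hinge: T sin 62° · 3.6 = 108×9.81×2.1 + 149×2.1 = 2537.8 N·m.
So T = 2537.8 / (0.8829 × 3.6) = 798.4 N.
ΣF_y = 0: H_y = (108×9.81 + 149) − T sin 62° = 1208.5 − 704.95 = 503.53 N.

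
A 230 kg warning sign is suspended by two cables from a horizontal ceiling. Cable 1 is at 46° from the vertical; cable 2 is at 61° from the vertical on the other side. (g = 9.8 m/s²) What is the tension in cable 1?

T_1 ≈ 2060 N

Angles from the horizontal: cable 1 is 90° − 46° = 44°, cable 2 is 90° − 61° = 29°.
Weight W = 230 × 9.8 = 2254 N acts straight down.
Horizontal: T_1 cos 44° = T_2 cos 29°  →  T_2 = 0.8225 T_1.
Vertical: T_1 sin 44° + T_2 sin 29° = 2254.
Substituting the horizontal relation into the vertical equation gives 1.093 T_1 = 2254, so T_1 = 2061 N.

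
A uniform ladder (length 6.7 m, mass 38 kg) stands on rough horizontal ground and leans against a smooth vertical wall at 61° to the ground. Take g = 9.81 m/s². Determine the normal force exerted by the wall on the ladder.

N_wall ≈ 103 N

Torques about the foot: N_wall · 6.7 sin 61° = 38×9.81×3.35 cos 61° → N_wall = 103.32 N.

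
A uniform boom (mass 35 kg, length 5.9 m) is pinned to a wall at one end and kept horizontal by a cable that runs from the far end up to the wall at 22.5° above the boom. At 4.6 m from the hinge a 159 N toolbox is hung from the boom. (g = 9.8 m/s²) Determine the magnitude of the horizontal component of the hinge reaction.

Take torques about the hinge: T sin 22.5° · 5.9 = 35×9.8×2.95 + 159×4.6 = 1743.2 N·m.
So T = 1743.2 / (0.3827 × 5.9) = 772.09 N.
ΣF_x = 0: H_x = T cos 22.5° = 713.32 N.

H_x ≈ 713 N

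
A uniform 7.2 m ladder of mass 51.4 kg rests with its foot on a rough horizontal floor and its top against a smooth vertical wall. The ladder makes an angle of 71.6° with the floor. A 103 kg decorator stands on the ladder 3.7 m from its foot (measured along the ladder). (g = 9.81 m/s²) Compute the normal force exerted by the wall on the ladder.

Torques about the foot: N_wall · 7.2 sin 71.6° = 51.4×9.81×3.6 cos 71.6° + 103×9.81×3.7 cos 71.6° → N_wall = 256.6 N.

N_wall ≈ 257 N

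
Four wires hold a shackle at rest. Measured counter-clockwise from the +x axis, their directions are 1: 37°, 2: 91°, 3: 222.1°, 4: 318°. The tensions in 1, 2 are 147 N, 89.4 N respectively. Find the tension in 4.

Resolve: ΣF_x = 147 cos 37° + 89.4 cos 91° + T_3 cos 222.1° + T_4 cos 318° = 0.
        ΣF_y = 147 sin 37° + 89.4 sin 91° + T_3 sin 222.1° + T_4 sin 318° = 0.
The known terms sum to (115.8, 177.9) N, so -0.7420 T_3 + 0.7431 T_4 = -115.8 and -0.6704 T_3 − 0.6691 T_4 = -177.9.
Solving simultaneously: T_3 = 210.8 N, T_4 = 54.59 N.

T_4 ≈ 54.6 N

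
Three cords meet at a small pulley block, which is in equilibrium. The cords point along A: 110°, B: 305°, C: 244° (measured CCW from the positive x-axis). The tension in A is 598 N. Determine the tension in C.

T_C ≈ 177 N

Resolve: ΣF_x = 598 cos 110° + T_B cos 305° + T_C cos 244° = 0.
        ΣF_y = 598 sin 110° + T_B sin 305° + T_C sin 244° = 0.
The known terms sum to (-204.5, 561.9) N, so 0.5736 T_B − 0.4384 T_C = 204.5 and -0.8192 T_B − 0.8988 T_C = -561.9.
Solving simultaneously: T_B = 491.8 N, T_C = 177 N.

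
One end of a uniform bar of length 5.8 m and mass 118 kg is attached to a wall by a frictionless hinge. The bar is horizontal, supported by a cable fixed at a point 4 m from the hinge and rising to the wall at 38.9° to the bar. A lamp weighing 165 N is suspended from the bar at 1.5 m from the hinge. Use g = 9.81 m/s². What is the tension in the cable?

Take torques about the hinge: T sin 38.9° · 4 = 118×9.81×2.9 + 165×1.5 = 3604.5 N·m.
So T = 3604.5 / (0.6280 × 4) = 1435 N.

T ≈ 1430 N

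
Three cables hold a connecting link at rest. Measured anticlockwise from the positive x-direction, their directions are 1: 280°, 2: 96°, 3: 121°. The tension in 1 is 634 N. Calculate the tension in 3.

Resolve: ΣF_x = 634 cos 280° + T_2 cos 96° + T_3 cos 121° = 0.
        ΣF_y = 634 sin 280° + T_2 sin 96° + T_3 sin 121° = 0.
The known terms sum to (110.1, -624.4) N, so -0.1045 T_2 − 0.5150 T_3 = -110.1 and 0.9945 T_2 + 0.8572 T_3 = 624.4.
Solving simultaneously: T_2 = 537.6 N, T_3 = 104.6 N.

T_3 ≈ 105 N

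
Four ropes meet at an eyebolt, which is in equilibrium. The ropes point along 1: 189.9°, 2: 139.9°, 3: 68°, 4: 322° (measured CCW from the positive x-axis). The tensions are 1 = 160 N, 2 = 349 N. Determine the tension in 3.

T_3 ≈ 110 N

Resolve: ΣF_x = 160 cos 189.9° + 349 cos 139.9° + T_3 cos 68° + T_4 cos 322° = 0.
        ΣF_y = 160 sin 189.9° + 349 sin 139.9° + T_3 sin 68° + T_4 sin 322° = 0.
The known terms sum to (-424.6, 197.3) N, so 0.3746 T_3 + 0.7880 T_4 = 424.6 and 0.9272 T_3 − 0.6157 T_4 = -197.3.
Solving simultaneously: T_3 = 110.2 N, T_4 = 486.4 N.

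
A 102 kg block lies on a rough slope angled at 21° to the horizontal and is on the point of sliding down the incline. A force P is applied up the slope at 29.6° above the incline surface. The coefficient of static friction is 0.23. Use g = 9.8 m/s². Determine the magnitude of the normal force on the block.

N ≈ 839 N

On the verge of sliding down the incline, friction equals μN and acts up the slope.
Perpendicular: N + P sin 29.6° = W cos 21° = 933.2 N.
Along incline: P cos 29.6° + μN = W sin 21° with W sin 21° = 358.2 N.
Solving the pair for P and N: P = 190 N, N = 839.4 N (and f = μN = 193.1 N).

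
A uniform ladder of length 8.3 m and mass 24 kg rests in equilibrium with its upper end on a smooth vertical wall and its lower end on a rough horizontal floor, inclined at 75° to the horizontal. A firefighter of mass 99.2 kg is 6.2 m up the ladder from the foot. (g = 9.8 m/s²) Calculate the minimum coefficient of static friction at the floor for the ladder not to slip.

μ_min ≈ 0.187

ΣF_y = 0: N_floor = 24×9.8 + 99.2×9.8 = 1207.4 N.
Torques about the foot: N_wall · 8.3 sin 75° = 24×9.8×4.15 cos 75° + 99.2×9.8×6.2 cos 75° → N_wall = 226.09 N.
ΣF_x = 0: f_floor = N_wall = 226.09 N.
μ_min = f_floor / N_floor = 226.09 / 1207.4 = 0.1873.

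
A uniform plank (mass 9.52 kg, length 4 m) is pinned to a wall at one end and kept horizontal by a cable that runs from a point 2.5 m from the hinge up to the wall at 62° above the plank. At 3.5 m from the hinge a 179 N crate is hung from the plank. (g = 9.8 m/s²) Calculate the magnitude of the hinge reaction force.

|H| ≈ 181 N

Take torques about the hinge: T sin 62° · 2.5 = 9.52×9.8×2 + 179×3.5 = 813.09 N·m.
So T = 813.09 / (0.8829 × 2.5) = 368.35 N.
ΣF_x = 0: H_x = T cos 62° = 172.93 N.
ΣF_y = 0: H_y = (9.52×9.8 + 179) − T sin 62° = 272.3 − 325.24 = -52.941 N.
|H| = √(H_x² + H_y²) = √((172.93)² + (-52.941)²) = 180.85 N.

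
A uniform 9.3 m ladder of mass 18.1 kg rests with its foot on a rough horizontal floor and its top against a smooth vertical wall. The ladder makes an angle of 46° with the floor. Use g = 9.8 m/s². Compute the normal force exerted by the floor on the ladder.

ΣF_y = 0: N_floor = 18.1×9.8 = 177.38 N.

N_floor ≈ 177 N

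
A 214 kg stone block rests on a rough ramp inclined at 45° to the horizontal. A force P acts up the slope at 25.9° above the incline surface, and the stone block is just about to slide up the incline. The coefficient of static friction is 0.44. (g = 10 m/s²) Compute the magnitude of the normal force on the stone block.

N ≈ 641 N

On the verge of sliding up the incline, friction equals μN and acts down the slope.
Perpendicular: N + P sin 25.9° = W cos 45° = 1513 N.
Along incline: P cos 25.9° = W sin 45° + μN  with W sin 45° = 1513 N.
Solving the pair for P and N: P = 1996 N, N = 641.4 N (and f = μN = 282.2 N).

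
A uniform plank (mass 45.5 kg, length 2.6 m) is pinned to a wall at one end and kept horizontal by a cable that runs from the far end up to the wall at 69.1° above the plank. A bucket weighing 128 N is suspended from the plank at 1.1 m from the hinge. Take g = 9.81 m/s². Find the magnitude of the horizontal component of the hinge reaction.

Take torques about the hinge: T sin 69.1° · 2.6 = 45.5×9.81×1.3 + 128×1.1 = 721.06 N·m.
So T = 721.06 / (0.9342 × 2.6) = 296.86 N.
ΣF_x = 0: H_x = T cos 69.1° = 105.9 N.

H_x ≈ 106 N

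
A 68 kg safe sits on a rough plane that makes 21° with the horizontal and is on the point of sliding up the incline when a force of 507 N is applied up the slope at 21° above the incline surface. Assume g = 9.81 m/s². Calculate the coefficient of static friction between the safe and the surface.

On the verge of sliding up the incline, friction is at its maximum μN and acts down the slope.
Perpendicular to incline: N = W cos 21° − P sin 21° = 622.8 − 181.7 = 441.1 N.
Along incline: P cos 21° − μN = W sin 21° → μ = −(W sin 21° − P cos 21°) / N = 0.5311.

μ ≈ 0.531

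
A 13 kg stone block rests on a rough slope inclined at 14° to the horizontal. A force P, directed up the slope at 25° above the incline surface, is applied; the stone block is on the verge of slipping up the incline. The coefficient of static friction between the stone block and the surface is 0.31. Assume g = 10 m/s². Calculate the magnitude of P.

On the verge of sliding up the incline, friction equals μN and acts down the slope.
Perpendicular: N + P sin 25° = W cos 14° = 126.1 N.
Along incline: P cos 25° = W sin 14° + μN  with W sin 14° = 31.45 N.
Solving the pair for P and N: P = 68.01 N, N = 97.39 N (and f = μN = 30.19 N).

P ≈ 68 N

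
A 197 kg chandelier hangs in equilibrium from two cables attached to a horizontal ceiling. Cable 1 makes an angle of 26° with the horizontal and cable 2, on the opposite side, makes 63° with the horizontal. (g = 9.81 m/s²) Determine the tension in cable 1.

Weight W = 197 × 9.81 = 1933 N acts straight down.
Horizontal: T_1 cos 26° = T_2 cos 63°  →  T_2 = 1.98 T_1.
Vertical: T_1 sin 26° + T_2 sin 63° = 1933.
Substituting the horizontal relation into the vertical equation gives 2.202 T_1 = 1933, so T_1 = 877.5 N.

T_1 ≈ 878 N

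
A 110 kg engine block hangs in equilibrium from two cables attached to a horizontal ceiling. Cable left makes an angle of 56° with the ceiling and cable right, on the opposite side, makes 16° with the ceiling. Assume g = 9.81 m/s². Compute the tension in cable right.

Weight W = 110 × 9.81 = 1079 N acts straight down.
Horizontal: T_left cos 56° = T_right cos 16°  →  T_left = 1.719 T_right.
Vertical: T_left sin 56° + T_right sin 16° = 1079.
Substituting the horizontal relation into the vertical equation gives 1.701 T_right = 1079, so T_right = 634.5 N.

T_right ≈ 634 N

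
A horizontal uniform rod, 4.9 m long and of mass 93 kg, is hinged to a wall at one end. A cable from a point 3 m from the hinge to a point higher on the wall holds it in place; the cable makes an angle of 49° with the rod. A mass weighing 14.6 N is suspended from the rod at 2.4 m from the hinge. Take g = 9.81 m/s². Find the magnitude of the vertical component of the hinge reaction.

Take torques about the hinge: T sin 49° · 3 = 93×9.81×2.45 + 14.6×2.4 = 2270.2 N·m.
So T = 2270.2 / (0.7547 × 3) = 1002.7 N.
ΣF_y = 0: H_y = (93×9.81 + 14.6) − T sin 49° = 926.93 − 756.75 = 170.18 N.

|H_y| ≈ 170 N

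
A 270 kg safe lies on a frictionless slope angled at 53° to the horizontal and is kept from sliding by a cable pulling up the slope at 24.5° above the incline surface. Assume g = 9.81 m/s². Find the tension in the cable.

Take axes along and perpendicular to the incline. Weight components: W sin 53° = 2115 N down-slope, W cos 53° = 1594 N into the surface.
Along incline: T cos 24.5° = W sin 53° → T = 2325 N.
Perpendicular: N = W cos 53° − T sin 24.5° = 630 N.

T ≈ 2320 N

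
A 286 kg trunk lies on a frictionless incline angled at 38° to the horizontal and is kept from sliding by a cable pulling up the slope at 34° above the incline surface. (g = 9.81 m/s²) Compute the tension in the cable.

Take axes along and perpendicular to the incline. Weight components: W sin 38° = 1727 N down-slope, W cos 38° = 2211 N into the surface.
Along incline: T cos 34° = W sin 38° → T = 2084 N.
Perpendicular: N = W cos 38° − T sin 34° = 1046 N.

T ≈ 2080 N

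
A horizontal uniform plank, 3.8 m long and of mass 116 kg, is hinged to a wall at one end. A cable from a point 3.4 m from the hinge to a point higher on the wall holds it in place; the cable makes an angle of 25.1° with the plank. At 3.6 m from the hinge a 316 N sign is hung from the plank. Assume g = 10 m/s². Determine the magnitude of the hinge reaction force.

|H| ≈ 2160 N

Take torques about the hinge: T sin 25.1° · 3.4 = 116×10×1.9 + 316×3.6 = 3341.6 N·m.
So T = 3341.6 / (0.4242 × 3.4) = 2316.9 N.
ΣF_x = 0: H_x = T cos 25.1° = 2098.1 N.
ΣF_y = 0: H_y = (116×10 + 316) − T sin 25.1° = 1476 − 982.82 = 493.18 N.
|H| = √(H_x² + H_y²) = √((2098.1)² + (493.18)²) = 2155.3 N.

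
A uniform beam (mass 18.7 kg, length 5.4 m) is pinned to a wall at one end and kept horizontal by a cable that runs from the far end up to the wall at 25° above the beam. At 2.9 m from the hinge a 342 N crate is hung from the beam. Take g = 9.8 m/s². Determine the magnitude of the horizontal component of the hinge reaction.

H_x ≈ 590 N

Take torques about the hinge: T sin 25° · 5.4 = 18.7×9.8×2.7 + 342×2.9 = 1486.6 N·m.
So T = 1486.6 / (0.4226 × 5.4) = 651.41 N.
ΣF_x = 0: H_x = T cos 25° = 590.38 N.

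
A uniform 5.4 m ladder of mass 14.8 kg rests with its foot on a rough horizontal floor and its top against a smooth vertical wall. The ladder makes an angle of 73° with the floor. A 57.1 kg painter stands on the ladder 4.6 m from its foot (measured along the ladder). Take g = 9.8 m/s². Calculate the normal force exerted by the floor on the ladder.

ΣF_y = 0: N_floor = 14.8×9.8 + 57.1×9.8 = 704.62 N.

N_floor ≈ 705 N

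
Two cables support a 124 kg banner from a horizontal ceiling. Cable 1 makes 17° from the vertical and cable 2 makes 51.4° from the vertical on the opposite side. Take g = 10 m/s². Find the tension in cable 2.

T_2 ≈ 390 N

Angles from the horizontal: cable 1 is 90° − 17° = 73°, cable 2 is 90° − 51.4° = 38.6°.
Weight W = 124 × 10 = 1240 N acts straight down.
Horizontal: T_1 cos 73° = T_2 cos 38.6°  →  T_1 = 2.673 T_2.
Vertical: T_1 sin 73° + T_2 sin 38.6° = 1240.
Substituting the horizontal relation into the vertical equation gives 3.18 T_2 = 1240, so T_2 = 389.9 N.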